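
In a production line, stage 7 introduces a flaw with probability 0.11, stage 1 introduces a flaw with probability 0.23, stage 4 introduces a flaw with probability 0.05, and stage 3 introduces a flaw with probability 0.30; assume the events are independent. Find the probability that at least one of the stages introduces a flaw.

P(none) = (1 − 0.11) × (1 − 0.23) × (1 − 0.05) × (1 − 0.30) = 0.89 × 0.77 × 0.95 × 0.70 = 0.4557245
P(at least one) = 1 − 0.4557245 = 0.5442755

0.5442755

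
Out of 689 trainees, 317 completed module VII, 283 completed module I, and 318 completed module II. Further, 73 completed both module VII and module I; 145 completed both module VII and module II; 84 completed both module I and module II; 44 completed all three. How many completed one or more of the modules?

N(≥1) = 317 + 283 + 318 − 73 − 145 − 84 + 44 = 660

660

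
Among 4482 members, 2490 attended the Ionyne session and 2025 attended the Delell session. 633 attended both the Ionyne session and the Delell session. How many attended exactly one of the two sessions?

3249

By inclusion–exclusion (exactly-one form):
N(exactly one) = 2490 + 2025 − 2·633 = 3249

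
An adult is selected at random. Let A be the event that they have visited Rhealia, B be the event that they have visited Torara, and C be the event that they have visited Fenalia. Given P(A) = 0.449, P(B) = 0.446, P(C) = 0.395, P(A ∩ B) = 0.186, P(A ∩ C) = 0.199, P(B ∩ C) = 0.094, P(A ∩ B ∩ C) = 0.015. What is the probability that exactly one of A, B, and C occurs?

0.377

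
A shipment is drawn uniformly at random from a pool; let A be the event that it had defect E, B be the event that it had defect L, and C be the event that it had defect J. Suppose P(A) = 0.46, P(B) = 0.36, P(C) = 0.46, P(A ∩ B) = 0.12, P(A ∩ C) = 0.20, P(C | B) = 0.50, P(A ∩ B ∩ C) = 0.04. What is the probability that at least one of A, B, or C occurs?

0.82

P(B ∩ C) = P(B)·P(C|B) = 0.36 × 0.50 = 0.18
By inclusion–exclusion:
P(A ∪ B ∪ C) = 0.46 + 0.36 + 0.46 − 0.12 − 0.20 − 0.18 + 0.04 = 0.82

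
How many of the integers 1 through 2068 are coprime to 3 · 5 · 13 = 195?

Apply inclusion-exclusion:
floor(2068/3) + floor(2068/5) + floor(2068/13) − floor(2068/15) − floor(2068/39) − floor(2068/65) + floor(2068/195) = 689 + 413 + 159 − 137 − 53 − 31 + 10 = 1050
2068 − 1050 = 1018

1018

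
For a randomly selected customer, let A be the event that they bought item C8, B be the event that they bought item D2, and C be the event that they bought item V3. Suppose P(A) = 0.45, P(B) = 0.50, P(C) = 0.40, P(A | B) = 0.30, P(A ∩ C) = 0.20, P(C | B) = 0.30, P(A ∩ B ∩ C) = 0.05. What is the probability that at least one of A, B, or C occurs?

P(A ∩ B) = P(B)·P(A|B) = 0.50 × 0.30 = 0.15
P(B ∩ C) = P(B)·P(C|B) = 0.50 × 0.30 = 0.15
Using inclusion–exclusion:
P(A ∪ B ∪ C) = 0.45 + 0.50 + 0.40 − 0.15 − 0.20 − 0.15 + 0.05 = 0.90

0.90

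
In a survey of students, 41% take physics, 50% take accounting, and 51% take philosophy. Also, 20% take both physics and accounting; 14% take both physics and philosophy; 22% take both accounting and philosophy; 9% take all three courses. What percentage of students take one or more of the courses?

95%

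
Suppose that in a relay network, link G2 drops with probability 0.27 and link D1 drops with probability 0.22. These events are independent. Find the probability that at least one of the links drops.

P(none) = (1 − 0.27) × (1 − 0.22) = 0.73 × 0.78 = 0.5694
P(at least one) = 1 − 0.5694 = 0.4306

0.4306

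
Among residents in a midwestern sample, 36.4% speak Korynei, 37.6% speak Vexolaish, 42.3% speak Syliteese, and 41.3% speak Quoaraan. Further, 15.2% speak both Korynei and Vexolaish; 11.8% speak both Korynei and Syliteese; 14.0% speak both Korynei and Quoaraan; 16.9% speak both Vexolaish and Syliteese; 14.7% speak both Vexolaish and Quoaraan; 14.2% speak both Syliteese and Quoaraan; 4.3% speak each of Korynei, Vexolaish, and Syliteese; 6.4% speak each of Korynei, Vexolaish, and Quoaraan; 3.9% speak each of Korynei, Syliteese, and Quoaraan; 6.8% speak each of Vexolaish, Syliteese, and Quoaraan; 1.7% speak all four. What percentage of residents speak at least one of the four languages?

90.5%

By inclusion-exclusion,
P(union) = 36.4 + 37.6 + 42.3 + 41.3 − 15.2 − 11.8 − 14.0 − 16.9 − 14.7 − 14.2 + 4.3 + 6.4 + 3.9 + 6.8 − 1.7 = 90.5%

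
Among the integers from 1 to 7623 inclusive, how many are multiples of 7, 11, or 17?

floor(7623/7) + floor(7623/11) + floor(7623/17) − floor(7623/77) − floor(7623/119) − floor(7623/187) + floor(7623/1309) = 1089 + 693 + 448 − 99 − 64 − 40 + 5 = 2032

2032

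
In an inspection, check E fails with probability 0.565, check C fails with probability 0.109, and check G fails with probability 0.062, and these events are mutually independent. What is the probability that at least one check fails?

Independence gives P(none) = ∏(1 − pᵢ).
P(none) = (1 − 0.565) × (1 − 0.109) × (1 − 0.062) = 0.435 × 0.891 × 0.938 = 0.36355473
P(at least one) = 1 − 0.36355473 = 0.63644527

0.63644527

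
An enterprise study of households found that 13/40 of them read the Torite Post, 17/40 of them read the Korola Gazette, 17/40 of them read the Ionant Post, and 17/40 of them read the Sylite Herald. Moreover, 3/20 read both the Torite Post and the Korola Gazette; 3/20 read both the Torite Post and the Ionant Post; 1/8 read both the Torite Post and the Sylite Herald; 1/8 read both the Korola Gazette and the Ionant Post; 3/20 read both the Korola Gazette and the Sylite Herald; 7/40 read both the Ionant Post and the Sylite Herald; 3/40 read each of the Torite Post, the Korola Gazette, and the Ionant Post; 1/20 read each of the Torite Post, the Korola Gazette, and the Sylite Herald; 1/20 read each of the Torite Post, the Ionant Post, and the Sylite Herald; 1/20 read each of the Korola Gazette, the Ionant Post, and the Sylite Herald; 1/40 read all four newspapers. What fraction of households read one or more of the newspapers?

37/40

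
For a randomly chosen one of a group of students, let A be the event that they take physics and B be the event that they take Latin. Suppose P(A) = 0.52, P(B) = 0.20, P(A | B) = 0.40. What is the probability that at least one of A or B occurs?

0.64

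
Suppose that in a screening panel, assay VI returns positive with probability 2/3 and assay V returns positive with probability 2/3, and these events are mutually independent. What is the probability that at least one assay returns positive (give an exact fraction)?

P(none) = (1 − 2/3) × (1 − 2/3) = 1/3 × 1/3 = 1/9
P(at least one) = 1 − 1/9 = 8/9

8/9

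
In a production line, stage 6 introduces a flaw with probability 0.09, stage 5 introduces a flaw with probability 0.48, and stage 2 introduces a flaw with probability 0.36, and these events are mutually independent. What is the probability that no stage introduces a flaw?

Independence gives P(none) = ∏(1 − pᵢ).
P(none) = (1 − 0.09) × (1 − 0.48) × (1 − 0.36) = 0.91 × 0.52 × 0.64 = 0.302848

0.302848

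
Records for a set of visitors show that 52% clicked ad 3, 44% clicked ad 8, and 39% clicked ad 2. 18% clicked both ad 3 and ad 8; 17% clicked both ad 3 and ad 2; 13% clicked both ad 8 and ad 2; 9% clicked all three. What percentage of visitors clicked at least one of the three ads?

P(≥1) = 52 + 44 + 39 − 18 − 17 − 13 + 9 = 96%

96%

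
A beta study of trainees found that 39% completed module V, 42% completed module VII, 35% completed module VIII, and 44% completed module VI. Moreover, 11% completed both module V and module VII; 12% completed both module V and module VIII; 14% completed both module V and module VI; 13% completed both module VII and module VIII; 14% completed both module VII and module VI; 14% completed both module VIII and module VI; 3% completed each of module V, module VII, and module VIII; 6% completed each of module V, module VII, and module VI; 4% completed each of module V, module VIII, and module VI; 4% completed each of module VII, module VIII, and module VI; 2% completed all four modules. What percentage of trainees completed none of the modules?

3%

P(at least one) = 39 + 42 + 35 + 44 − 11 − 12 − 14 − 13 − 14 − 14 + 3 + 6 + 4 + 4 − 2 = 97%
P(none) = 100% − 97% = 3%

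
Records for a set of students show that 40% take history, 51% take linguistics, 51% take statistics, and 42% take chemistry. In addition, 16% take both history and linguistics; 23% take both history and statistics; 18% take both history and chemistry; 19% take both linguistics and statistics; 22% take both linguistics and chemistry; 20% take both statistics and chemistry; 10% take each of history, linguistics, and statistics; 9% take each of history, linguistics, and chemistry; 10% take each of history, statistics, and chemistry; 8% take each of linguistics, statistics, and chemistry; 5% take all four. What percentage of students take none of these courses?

2%

P(union) = 40 + 51 + 51 + 42 − 16 − 23 − 18 − 19 − 22 − 20 + 10 + 9 + 10 + 8 − 5 = 98%
P(none) = 100% − 98% = 2%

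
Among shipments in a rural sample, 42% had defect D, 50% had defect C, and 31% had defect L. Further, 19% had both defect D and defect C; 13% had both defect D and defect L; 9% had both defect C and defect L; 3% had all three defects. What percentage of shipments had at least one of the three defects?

P(union) = 42 + 50 + 31 − 19 − 13 − 9 + 3 = 85%

85%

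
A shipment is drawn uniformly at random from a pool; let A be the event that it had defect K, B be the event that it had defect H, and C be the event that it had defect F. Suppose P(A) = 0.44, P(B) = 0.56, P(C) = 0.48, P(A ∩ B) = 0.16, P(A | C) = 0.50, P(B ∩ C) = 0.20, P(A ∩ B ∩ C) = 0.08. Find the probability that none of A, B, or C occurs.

0.04

P(A ∩ C) = P(C)·P(A|C) = 0.48 × 0.50 = 0.24
Apply inclusion-exclusion:
P(A ∪ B ∪ C) = 0.44 + 0.56 + 0.48 − 0.16 − 0.24 − 0.20 + 0.08 = 0.96
P(none) = 1 − 0.96 = 0.04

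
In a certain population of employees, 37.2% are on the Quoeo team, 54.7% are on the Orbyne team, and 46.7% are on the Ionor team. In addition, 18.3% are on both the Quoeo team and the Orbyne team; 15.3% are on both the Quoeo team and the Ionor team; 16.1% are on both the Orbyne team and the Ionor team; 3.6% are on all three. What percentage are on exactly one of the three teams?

50.0%

Using the inclusion–exclusion count for exactly one event:
P(exactly one) = 37.2 + 54.7 + 46.7 − 2·18.3 − 2·15.3 − 2·16.1 + 3·3.6 = 50.0%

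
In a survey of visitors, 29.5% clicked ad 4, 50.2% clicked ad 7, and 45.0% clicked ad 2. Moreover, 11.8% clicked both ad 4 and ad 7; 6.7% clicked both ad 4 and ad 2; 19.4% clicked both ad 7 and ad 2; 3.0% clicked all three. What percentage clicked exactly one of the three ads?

Using the inclusion–exclusion count for exactly one event:
P(exactly one) = 29.5 + 50.2 + 45.0 − 2·11.8 − 2·6.7 − 2·19.4 + 3·3.0 = 57.9%

57.9%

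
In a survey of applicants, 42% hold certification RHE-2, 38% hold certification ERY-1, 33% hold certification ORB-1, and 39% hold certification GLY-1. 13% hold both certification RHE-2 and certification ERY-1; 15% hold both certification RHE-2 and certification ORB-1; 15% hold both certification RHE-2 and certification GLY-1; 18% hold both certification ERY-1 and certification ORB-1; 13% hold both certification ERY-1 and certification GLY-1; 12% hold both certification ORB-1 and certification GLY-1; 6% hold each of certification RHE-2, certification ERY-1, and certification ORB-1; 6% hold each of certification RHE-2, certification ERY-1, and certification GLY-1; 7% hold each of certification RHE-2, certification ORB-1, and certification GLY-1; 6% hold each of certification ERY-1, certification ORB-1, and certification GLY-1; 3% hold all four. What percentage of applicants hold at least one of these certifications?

P(union) = 42 + 38 + 33 + 39 − 13 − 15 − 15 − 18 − 13 − 12 + 6 + 6 + 7 + 6 − 3 = 88%

88%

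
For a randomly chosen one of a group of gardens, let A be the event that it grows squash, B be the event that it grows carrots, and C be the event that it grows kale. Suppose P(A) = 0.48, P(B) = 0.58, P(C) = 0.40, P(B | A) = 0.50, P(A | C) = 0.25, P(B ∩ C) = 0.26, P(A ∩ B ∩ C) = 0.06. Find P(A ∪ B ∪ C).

P(A ∩ B) = P(A)·P(B|A) = 0.48 × 0.50 = 0.24
P(A ∩ C) = P(C)·P(A|C) = 0.40 × 0.25 = 0.10
Inclusion–exclusion gives
P(A ∪ B ∪ C) = 0.48 + 0.58 + 0.40 − 0.24 − 0.10 − 0.26 + 0.06 = 0.92

0.92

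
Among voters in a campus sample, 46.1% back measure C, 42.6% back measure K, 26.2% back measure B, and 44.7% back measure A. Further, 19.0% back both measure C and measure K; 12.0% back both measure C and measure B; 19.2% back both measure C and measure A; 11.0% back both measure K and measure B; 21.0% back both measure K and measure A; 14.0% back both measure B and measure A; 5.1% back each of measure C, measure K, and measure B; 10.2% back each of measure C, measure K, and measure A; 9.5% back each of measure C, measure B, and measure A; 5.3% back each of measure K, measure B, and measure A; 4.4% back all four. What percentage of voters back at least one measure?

Apply inclusion-exclusion:
P(≥1) = 46.1 + 42.6 + 26.2 + 44.7 − 19.0 − 12.0 − 19.2 − 11.0 − 21.0 − 14.0 + 5.1 + 10.2 + 9.5 + 5.3 − 4.4 = 89.1%

89.1%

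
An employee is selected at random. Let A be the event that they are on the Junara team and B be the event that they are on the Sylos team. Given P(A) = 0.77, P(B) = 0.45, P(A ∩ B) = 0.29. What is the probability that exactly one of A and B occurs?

By inclusion–exclusion (exactly-one form):
P(exactly one) = 0.77 + 0.45 − 2·0.29 = 0.64

0.64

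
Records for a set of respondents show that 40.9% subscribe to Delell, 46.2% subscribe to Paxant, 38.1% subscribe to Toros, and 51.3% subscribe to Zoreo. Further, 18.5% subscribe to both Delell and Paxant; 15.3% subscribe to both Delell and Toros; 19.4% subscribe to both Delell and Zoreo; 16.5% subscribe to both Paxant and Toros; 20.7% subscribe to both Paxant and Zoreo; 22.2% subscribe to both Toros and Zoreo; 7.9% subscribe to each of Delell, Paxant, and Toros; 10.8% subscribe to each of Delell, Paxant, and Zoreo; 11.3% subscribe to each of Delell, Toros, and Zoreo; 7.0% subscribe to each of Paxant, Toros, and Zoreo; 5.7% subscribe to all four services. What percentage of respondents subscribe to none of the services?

4.8%

Using inclusion–exclusion:
P(at least one) = 40.9 + 46.2 + 38.1 + 51.3 − 18.5 − 15.3 − 19.4 − 16.5 − 20.7 − 22.2 + 7.9 + 10.8 + 11.3 + 7.0 − 5.7 = 95.2%
P(none) = 100% − 95.2% = 4.8%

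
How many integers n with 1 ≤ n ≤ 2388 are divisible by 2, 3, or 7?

1706

1194 + 796 + 341 − 398 − 170 − 113 + 56 = 1706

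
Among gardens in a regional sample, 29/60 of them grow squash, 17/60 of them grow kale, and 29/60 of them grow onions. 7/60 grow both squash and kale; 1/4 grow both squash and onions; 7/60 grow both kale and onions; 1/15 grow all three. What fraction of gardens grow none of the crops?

1/6

By inclusion–exclusion:
P(at least one) = 29/60 + 17/60 + 29/60 − 7/60 − 1/4 − 7/60 + 1/15 = 5/6
P(none) = 1 − 5/6 = 1/6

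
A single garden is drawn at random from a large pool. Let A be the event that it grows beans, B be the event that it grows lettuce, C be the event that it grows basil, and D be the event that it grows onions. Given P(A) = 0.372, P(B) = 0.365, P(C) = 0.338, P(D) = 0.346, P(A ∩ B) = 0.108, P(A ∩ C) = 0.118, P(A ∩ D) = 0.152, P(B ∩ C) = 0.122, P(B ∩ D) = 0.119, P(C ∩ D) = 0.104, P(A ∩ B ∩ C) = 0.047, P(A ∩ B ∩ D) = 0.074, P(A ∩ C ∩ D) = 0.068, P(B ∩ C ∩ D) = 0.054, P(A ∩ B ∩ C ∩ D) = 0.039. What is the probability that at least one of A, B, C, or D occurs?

0.902

P(A ∪ B ∪ C ∪ D) = 0.372 + 0.365 + 0.338 + 0.346 − 0.108 − 0.118 − 0.152 − 0.122 − 0.119 − 0.104 + 0.047 + 0.074 + 0.068 + 0.054 − 0.039 = 0.902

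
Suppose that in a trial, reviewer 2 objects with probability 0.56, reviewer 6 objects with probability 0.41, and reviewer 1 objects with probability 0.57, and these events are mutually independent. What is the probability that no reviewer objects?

0.111628

P(none) = (1 − 0.56) × (1 − 0.41) × (1 − 0.57) = 0.44 × 0.59 × 0.43 = 0.111628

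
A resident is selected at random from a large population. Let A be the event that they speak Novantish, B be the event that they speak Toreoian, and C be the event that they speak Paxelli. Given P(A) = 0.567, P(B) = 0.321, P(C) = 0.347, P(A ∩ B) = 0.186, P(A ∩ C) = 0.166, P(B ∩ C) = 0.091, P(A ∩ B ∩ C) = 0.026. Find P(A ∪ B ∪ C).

P(A ∪ B ∪ C) = 0.567 + 0.321 + 0.347 − 0.186 − 0.166 − 0.091 + 0.026 = 0.818

0.818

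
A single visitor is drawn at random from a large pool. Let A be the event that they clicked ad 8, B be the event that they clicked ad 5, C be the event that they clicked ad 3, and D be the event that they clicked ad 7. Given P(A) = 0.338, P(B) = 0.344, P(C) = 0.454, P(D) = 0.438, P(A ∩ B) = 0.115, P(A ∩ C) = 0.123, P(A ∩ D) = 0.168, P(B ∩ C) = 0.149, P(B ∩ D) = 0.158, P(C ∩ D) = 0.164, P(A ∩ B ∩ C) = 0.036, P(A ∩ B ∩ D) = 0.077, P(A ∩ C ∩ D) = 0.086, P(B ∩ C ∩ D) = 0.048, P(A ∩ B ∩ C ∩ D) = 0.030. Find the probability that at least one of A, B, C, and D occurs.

0.914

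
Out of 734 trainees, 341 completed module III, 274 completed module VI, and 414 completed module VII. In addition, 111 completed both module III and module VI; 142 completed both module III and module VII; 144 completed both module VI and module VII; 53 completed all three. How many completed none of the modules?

N(≥1) = 341 + 274 + 414 − 111 − 142 − 144 + 53 = 685
None: 734 − 685 = 49

49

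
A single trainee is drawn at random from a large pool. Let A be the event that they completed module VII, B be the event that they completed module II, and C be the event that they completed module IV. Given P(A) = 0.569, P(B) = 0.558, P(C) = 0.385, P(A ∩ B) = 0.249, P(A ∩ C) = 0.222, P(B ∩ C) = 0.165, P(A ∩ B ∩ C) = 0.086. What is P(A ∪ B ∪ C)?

0.962

P(A ∪ B ∪ C) = 0.569 + 0.558 + 0.385 − 0.249 − 0.222 − 0.165 + 0.086 = 0.962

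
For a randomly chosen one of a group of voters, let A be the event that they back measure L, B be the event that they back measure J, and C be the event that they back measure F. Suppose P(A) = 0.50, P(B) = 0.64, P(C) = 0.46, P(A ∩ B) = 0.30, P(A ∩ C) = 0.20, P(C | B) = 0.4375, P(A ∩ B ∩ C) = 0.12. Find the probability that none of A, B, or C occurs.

0.06

P(B ∩ C) = P(B)·P(C|B) = 0.64 × 0.4375 = 0.28
By inclusion–exclusion:
P(A ∪ B ∪ C) = 0.50 + 0.64 + 0.46 − 0.30 − 0.20 − 0.28 + 0.12 = 0.94
P(none) = 1 − 0.94 = 0.06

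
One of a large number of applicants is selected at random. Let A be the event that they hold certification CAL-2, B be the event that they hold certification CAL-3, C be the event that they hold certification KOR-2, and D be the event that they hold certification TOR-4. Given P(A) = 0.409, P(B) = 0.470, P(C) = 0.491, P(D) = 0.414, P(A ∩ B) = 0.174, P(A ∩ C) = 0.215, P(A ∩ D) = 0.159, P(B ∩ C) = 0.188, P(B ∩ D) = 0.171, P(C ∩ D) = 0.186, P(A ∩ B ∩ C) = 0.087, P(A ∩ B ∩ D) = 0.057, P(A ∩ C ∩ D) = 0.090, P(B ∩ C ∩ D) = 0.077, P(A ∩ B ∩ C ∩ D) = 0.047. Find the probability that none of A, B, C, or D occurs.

0.045

By inclusion–exclusion:
P(A ∪ B ∪ C ∪ D) = 0.409 + 0.470 + 0.491 + 0.414 − 0.174 − 0.215 − 0.159 − 0.188 − 0.171 − 0.186 + 0.087 + 0.057 + 0.090 + 0.077 − 0.047 = 0.955
P(none) = 1 − 0.955 = 0.045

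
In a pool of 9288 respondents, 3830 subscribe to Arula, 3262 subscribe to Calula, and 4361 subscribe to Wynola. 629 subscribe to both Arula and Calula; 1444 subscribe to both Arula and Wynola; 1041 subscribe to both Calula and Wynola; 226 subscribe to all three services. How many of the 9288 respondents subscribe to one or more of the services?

8565

|at least one| = 3830 + 3262 + 4361 − 629 − 1444 − 1041 + 226 = 8565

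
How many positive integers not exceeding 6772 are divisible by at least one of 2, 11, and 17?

3875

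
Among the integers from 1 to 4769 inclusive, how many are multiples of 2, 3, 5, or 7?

3679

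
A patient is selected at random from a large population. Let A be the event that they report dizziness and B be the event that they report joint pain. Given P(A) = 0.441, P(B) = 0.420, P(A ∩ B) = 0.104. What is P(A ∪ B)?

0.757

P(A ∪ B) = 0.441 + 0.420 − 0.104 = 0.757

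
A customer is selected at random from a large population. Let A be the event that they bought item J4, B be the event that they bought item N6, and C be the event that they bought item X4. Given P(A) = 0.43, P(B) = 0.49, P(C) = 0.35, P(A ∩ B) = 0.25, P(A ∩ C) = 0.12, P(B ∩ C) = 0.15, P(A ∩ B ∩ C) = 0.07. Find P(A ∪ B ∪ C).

P(A ∪ B ∪ C) = 0.43 + 0.49 + 0.35 − 0.25 − 0.12 − 0.15 + 0.07 = 0.82

0.82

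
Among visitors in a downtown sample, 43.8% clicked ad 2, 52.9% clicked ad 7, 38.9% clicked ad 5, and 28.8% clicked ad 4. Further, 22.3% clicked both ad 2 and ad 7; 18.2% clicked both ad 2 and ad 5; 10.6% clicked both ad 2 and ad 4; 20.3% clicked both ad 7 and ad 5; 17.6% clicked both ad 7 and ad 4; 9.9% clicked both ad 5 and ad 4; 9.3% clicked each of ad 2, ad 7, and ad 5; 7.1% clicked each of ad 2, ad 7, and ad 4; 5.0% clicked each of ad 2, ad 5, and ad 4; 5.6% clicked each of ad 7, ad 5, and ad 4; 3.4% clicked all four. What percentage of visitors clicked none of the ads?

10.9%

P(≥1) = 43.8 + 52.9 + 38.9 + 28.8 − 22.3 − 18.2 − 10.6 − 20.3 − 17.6 − 9.9 + 9.3 + 7.1 + 5.0 + 5.6 − 3.4 = 89.1%
P(none) = 100% − 89.1% = 10.9%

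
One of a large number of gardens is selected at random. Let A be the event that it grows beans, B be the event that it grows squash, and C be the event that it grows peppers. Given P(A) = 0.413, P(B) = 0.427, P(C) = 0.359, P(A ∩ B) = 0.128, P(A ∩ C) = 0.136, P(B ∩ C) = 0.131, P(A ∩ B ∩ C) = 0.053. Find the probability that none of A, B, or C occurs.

0.143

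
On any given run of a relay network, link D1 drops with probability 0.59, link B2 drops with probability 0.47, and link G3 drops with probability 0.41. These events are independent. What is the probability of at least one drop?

0.871793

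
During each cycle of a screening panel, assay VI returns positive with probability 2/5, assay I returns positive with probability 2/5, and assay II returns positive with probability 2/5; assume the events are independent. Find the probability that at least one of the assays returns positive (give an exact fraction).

Since the events are independent, P(none) is the product of the individual non-occurrence probabilities.
P(none) = (1 − 2/5) × (1 − 2/5) × (1 − 2/5) = 3/5 × 3/5 × 3/5 = 27/125
P(at least one) = 1 − 27/125 = 98/125

98/125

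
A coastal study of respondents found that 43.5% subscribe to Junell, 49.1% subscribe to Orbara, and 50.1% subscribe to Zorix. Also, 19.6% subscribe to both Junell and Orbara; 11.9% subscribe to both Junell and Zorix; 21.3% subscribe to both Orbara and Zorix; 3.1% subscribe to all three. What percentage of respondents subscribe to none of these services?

7.0%

Using inclusion–exclusion:
P(≥1) = 43.5 + 49.1 + 50.1 − 19.6 − 11.9 − 21.3 + 3.1 = 93.0%
P(none) = 100% − 93.0% = 7.0%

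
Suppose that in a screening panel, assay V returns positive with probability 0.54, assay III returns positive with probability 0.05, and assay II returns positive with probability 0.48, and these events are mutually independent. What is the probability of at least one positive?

Independence gives P(none) = ∏(1 − pᵢ).
P(none) = (1 − 0.54) × (1 − 0.05) × (1 − 0.48) = 0.46 × 0.95 × 0.52 = 0.22724
P(at least one) = 1 − 0.22724 = 0.77276

0.77276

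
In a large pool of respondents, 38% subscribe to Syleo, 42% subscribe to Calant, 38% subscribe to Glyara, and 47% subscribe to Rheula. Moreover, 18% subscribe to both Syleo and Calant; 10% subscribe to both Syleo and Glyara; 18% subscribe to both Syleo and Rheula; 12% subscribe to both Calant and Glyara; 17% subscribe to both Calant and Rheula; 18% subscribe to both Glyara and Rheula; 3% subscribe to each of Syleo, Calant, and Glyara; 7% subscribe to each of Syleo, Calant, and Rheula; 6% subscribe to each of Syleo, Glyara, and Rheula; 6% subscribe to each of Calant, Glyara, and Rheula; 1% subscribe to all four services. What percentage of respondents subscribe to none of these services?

Inclusion–exclusion gives
P(≥1) = 38 + 42 + 38 + 47 − 18 − 10 − 18 − 12 − 17 − 18 + 3 + 7 + 6 + 6 − 1 = 93%
P(none) = 100% − 93% = 7%

7%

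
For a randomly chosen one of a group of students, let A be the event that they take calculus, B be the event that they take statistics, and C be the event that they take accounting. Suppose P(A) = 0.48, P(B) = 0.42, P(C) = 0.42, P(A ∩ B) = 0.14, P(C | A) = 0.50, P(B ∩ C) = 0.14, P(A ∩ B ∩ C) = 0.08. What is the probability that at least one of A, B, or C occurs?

P(A ∩ C) = P(A)·P(C|A) = 0.48 × 0.50 = 0.24
P(A ∪ B ∪ C) = 0.48 + 0.42 + 0.42 − 0.14 − 0.24 − 0.14 + 0.08 = 0.88

0.88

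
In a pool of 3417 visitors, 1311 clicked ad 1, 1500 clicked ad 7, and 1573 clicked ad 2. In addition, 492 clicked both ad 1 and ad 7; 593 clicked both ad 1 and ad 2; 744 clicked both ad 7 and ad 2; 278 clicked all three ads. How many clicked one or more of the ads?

By inclusion–exclusion:
|at least one| = 1311 + 1500 + 1573 − 492 − 593 − 744 + 278 = 2833

2833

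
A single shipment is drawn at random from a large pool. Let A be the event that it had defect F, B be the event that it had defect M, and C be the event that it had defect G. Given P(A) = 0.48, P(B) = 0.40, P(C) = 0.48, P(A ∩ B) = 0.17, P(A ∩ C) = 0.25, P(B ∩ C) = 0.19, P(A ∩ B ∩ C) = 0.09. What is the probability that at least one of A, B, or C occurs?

Using inclusion–exclusion:
P(A ∪ B ∪ C) = 0.48 + 0.40 + 0.48 − 0.17 − 0.25 − 0.19 + 0.09 = 0.84

0.84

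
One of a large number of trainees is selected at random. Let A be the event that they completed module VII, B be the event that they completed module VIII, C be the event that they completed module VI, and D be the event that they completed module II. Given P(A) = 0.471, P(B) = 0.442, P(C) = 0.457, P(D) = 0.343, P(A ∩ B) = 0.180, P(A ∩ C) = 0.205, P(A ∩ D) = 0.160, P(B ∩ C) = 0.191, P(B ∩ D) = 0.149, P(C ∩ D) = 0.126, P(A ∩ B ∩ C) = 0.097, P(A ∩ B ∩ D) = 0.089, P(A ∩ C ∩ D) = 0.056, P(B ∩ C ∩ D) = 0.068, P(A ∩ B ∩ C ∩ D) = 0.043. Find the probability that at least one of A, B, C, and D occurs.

0.969

Inclusion–exclusion gives
P(A ∪ B ∪ C ∪ D) = 0.471 + 0.442 + 0.457 + 0.343 − 0.180 − 0.205 − 0.160 − 0.191 − 0.149 − 0.126 + 0.097 + 0.089 + 0.056 + 0.068 − 0.043 = 0.969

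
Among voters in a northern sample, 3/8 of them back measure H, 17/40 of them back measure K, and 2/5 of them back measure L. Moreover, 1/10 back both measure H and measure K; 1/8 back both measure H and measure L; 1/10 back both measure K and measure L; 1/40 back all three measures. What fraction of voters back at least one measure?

9/10

P(at least one) = 3/8 + 17/40 + 2/5 − 1/10 − 1/8 − 1/10 + 1/40 = 9/10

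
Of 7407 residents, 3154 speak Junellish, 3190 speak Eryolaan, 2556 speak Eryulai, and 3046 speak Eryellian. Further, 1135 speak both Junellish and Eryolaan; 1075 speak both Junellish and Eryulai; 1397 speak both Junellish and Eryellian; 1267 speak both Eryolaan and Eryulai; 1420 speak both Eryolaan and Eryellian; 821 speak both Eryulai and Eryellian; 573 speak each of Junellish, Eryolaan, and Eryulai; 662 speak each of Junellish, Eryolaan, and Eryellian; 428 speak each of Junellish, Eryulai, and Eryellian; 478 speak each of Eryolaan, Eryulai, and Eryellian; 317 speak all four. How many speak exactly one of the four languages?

Using the inclusion–exclusion count for exactly one event:
|exactly one| = 3154 + 3190 + 2556 + 3046 − 2·1135 − 2·1075 − 2·1397 − 2·1267 − 2·1420 − 2·821 + 3·573 + 3·662 + 3·428 + 3·478 − 4·317 = 2871

2871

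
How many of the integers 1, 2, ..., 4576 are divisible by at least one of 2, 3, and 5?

Inclusion–exclusion gives
⌊4576/2⌋ + ⌊4576/3⌋ + ⌊4576/5⌋ − ⌊4576/6⌋ − ⌊4576/10⌋ − ⌊4576/15⌋ + ⌊4576/30⌋ = 2288 + 1525 + 915 − 762 − 457 − 305 + 152 = 3356

3356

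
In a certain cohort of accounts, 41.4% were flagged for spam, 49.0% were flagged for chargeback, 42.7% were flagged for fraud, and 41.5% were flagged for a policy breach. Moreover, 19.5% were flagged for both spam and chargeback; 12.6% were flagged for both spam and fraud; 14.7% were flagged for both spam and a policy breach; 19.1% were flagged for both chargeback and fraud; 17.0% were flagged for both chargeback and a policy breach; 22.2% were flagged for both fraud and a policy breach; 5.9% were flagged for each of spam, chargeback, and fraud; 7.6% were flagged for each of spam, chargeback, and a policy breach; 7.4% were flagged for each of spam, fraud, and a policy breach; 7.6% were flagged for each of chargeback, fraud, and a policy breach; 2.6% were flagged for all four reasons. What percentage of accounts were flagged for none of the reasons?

P(at least one) = 41.4 + 49.0 + 42.7 + 41.5 − 19.5 − 12.6 − 14.7 − 19.1 − 17.0 − 22.2 + 5.9 + 7.6 + 7.4 + 7.6 − 2.6 = 95.4%
P(none) = 100% − 95.4% = 4.6%

4.6%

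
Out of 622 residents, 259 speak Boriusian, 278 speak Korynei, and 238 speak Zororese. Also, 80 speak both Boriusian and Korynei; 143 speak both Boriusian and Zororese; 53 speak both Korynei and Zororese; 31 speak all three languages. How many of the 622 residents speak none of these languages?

92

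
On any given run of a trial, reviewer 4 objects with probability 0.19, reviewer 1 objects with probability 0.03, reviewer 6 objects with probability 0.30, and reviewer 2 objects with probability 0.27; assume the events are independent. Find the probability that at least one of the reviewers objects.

P(none) = (1 − 0.19) × (1 − 0.03) × (1 − 0.30) × (1 − 0.27) = 0.81 × 0.97 × 0.70 × 0.73 = 0.4014927
P(at least one) = 1 − 0.4014927 = 0.5985073

0.5985073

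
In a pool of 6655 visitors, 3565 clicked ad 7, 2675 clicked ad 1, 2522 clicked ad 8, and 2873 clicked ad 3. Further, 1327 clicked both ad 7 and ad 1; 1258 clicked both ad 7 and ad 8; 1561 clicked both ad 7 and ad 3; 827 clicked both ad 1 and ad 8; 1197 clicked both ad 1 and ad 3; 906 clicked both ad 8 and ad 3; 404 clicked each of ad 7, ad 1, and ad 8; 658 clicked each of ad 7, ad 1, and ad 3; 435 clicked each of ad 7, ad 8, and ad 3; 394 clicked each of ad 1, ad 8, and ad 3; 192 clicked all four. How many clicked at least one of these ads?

6258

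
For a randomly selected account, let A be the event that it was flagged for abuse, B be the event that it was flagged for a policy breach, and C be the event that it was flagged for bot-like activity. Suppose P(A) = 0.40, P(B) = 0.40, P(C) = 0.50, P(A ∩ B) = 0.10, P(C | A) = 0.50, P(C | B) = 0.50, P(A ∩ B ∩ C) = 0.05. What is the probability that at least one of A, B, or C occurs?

P(A ∩ C) = P(A)·P(C|A) = 0.40 × 0.50 = 0.20
P(B ∩ C) = P(B)·P(C|B) = 0.40 × 0.50 = 0.20
P(A ∪ B ∪ C) = 0.40 + 0.40 + 0.50 − 0.10 − 0.20 − 0.20 + 0.05 = 0.85

0.85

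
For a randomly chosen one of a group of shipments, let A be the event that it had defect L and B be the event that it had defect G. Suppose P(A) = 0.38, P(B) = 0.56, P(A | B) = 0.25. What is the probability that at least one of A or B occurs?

0.80

P(A ∩ B) = P(B)·P(A|B) = 0.56 × 0.25 = 0.14
By inclusion–exclusion:
P(A ∪ B) = 0.38 + 0.56 − 0.14 = 0.80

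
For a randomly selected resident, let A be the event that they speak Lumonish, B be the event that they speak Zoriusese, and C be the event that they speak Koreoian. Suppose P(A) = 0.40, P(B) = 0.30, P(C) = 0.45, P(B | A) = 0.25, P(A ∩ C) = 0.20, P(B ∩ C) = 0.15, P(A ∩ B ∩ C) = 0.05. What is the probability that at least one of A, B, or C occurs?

0.75

P(A ∩ B) = P(A)·P(B|A) = 0.40 × 0.25 = 0.10
Using inclusion–exclusion:
P(A ∪ B ∪ C) = 0.40 + 0.30 + 0.45 − 0.10 − 0.20 − 0.15 + 0.05 = 0.75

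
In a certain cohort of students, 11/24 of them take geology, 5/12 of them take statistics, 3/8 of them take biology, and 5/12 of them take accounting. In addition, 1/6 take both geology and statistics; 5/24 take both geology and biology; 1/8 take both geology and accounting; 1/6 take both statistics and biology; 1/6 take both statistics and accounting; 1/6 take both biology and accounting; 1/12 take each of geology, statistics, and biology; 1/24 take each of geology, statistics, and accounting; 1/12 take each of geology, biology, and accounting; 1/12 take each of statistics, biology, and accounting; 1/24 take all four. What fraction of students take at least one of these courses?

11/12

P(at least one) = 11/24 + 5/12 + 3/8 + 5/12 − 1/6 − 5/24 − 1/8 − 1/6 − 1/6 − 1/6 + 1/12 + 1/24 + 1/12 + 1/12 − 1/24 = 11/12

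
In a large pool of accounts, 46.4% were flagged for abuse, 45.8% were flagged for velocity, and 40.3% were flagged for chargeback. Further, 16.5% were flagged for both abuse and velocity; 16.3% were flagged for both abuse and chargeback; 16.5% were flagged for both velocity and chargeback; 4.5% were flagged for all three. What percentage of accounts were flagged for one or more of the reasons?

87.7%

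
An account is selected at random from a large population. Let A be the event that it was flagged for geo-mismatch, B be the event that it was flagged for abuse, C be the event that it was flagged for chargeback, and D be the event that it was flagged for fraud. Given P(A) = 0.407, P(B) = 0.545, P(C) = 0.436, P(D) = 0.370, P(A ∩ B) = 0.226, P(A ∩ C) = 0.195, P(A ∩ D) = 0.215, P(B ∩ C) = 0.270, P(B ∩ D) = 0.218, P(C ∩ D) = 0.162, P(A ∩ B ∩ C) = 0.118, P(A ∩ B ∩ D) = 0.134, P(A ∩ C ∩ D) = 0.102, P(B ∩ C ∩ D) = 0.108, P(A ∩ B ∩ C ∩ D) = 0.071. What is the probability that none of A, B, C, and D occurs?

By inclusion-exclusion,
P(A ∪ B ∪ C ∪ D) = 0.407 + 0.545 + 0.436 + 0.370 − 0.226 − 0.195 − 0.215 − 0.270 − 0.218 − 0.162 + 0.118 + 0.134 + 0.102 + 0.108 − 0.071 = 0.863
P(none) = 1 − 0.863 = 0.137

0.137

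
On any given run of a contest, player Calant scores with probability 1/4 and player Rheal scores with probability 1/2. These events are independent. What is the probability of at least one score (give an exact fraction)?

5/8

Since the events are independent, P(none) is the product of the individual non-occurrence probabilities.
P(none) = (1 − 1/4) × (1 − 1/2) = 3/4 × 1/2 = 3/8
P(at least one) = 1 − 3/8 = 5/8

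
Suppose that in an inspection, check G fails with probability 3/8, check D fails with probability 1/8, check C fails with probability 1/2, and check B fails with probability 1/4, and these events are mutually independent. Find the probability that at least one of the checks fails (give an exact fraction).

Since the events are independent, P(none) is the product of the individual non-occurrence probabilities.
P(none) = (1 − 3/8) × (1 − 1/8) × (1 − 1/2) × (1 − 1/4) = 5/8 × 7/8 × 1/2 × 3/4 = 105/512
P(at least one) = 1 − 105/512 = 407/512

407/512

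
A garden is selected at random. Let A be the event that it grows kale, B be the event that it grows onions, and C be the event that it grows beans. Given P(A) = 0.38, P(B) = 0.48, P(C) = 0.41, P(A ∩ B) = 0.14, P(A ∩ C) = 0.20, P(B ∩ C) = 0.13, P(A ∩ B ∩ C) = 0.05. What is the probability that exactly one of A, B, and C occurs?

P(exactly one) = 0.38 + 0.48 + 0.41 − 2·0.14 − 2·0.20 − 2·0.13 + 3·0.05 = 0.48

0.48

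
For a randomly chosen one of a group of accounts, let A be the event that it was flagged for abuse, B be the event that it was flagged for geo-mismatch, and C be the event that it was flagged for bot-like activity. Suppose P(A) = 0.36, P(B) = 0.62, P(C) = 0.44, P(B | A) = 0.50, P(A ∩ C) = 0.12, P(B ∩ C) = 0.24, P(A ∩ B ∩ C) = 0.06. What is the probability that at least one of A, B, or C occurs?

P(A ∩ B) = P(A)·P(B|A) = 0.36 × 0.50 = 0.18
P(A ∪ B ∪ C) = 0.36 + 0.62 + 0.44 − 0.18 − 0.12 − 0.24 + 0.06 = 0.94

0.94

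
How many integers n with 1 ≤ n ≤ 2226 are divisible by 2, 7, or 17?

1113 + 318 + 130 − 159 − 65 − 18 + 9 = 1328

1328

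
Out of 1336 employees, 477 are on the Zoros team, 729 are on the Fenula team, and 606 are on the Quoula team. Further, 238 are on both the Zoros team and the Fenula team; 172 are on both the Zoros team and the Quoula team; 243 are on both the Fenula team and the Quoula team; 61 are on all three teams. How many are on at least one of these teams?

|at least one| = 477 + 729 + 606 − 238 − 172 − 243 + 61 = 1220

1220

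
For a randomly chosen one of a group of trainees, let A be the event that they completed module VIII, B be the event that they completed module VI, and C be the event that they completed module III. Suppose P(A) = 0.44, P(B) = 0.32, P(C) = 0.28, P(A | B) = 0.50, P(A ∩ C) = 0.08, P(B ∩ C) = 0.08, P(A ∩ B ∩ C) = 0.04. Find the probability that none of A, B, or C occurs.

0.24

P(A ∩ B) = P(B)·P(A|B) = 0.32 × 0.50 = 0.16
By inclusion–exclusion:
P(A ∪ B ∪ C) = 0.44 + 0.32 + 0.28 − 0.16 − 0.08 − 0.08 + 0.04 = 0.76
P(none) = 1 − 0.76 = 0.24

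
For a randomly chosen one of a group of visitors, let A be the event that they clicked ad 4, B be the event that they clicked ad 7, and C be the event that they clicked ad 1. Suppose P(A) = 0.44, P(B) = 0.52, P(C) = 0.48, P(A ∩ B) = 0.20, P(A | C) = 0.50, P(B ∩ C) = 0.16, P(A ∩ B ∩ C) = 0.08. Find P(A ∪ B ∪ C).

0.92

P(A ∩ C) = P(C)·P(A|C) = 0.48 × 0.50 = 0.24
By inclusion-exclusion,
P(A ∪ B ∪ C) = 0.44 + 0.52 + 0.48 − 0.20 − 0.24 − 0.16 + 0.08 = 0.92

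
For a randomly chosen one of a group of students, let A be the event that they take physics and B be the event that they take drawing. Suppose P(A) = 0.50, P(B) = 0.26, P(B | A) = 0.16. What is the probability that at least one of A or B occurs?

P(A ∩ B) = P(A)·P(B|A) = 0.50 × 0.16 = 0.08
P(A ∪ B) = 0.50 + 0.26 − 0.08 = 0.68

0.68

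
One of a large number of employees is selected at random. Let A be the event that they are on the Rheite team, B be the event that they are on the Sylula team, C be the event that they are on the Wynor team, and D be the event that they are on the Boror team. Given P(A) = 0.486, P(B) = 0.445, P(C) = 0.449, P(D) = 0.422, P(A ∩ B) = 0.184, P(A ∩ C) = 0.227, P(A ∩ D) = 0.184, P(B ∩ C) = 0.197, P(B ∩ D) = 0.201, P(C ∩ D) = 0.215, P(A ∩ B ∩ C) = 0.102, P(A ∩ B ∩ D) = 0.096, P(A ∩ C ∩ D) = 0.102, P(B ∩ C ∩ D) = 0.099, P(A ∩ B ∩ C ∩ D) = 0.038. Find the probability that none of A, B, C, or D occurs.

0.045

P(A ∪ B ∪ C ∪ D) = 0.486 + 0.445 + 0.449 + 0.422 − 0.184 − 0.227 − 0.184 − 0.197 − 0.201 − 0.215 + 0.102 + 0.096 + 0.102 + 0.099 − 0.038 = 0.955
P(none) = 1 − 0.955 = 0.045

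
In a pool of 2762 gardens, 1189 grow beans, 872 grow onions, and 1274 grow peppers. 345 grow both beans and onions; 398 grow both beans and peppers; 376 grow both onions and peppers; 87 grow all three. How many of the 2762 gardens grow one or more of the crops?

Using inclusion–exclusion:
|at least one| = 1189 + 872 + 1274 − 345 − 398 − 376 + 87 = 2303

2303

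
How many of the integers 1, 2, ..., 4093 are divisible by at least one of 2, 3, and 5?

3001

floor(4093/2) + floor(4093/3) + floor(4093/5) − floor(4093/6) − floor(4093/10) − floor(4093/15) + floor(4093/30) = 2046 + 1364 + 818 − 682 − 409 − 272 + 136 = 3001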